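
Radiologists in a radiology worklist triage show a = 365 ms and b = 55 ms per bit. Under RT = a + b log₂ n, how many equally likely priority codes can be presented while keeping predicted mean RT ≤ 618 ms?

24

Set 365 + 55·log₂ n ≤ 618 → log₂ n ≤ (618 − 365)/55 = 4.6000.
So n ≤ 2^4.6000 = 24.251; the largest integer n is 24.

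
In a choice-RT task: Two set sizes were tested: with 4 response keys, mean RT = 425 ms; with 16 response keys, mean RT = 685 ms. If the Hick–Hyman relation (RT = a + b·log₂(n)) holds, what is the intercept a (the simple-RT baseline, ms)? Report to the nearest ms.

Slope: b = (685 − 425) / (log₂ 16 − log₂ 4) = 260/2.0000 = 130 ms/bit.
Intercept: a = 425 − 130·log₂(4) = 165.000 ms.

165 ms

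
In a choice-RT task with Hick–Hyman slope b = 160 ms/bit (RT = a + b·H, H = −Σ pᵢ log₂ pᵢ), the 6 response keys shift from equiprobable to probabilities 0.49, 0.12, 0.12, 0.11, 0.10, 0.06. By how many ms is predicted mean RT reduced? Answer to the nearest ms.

67 ms

Equiprobable entropy H₀ = log₂ 6 = 2.5850 bits.
Skewed entropy H = −Σ pᵢ log₂ pᵢ = 2.1644 bits.
ΔRT = b·(H₀ − H) = 160 × 0.4205 = 67.29 ms.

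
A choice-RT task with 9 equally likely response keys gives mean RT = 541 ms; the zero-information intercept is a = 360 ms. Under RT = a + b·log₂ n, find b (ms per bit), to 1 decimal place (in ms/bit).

57.1 ms/bit

log₂(9) = 3.1699 bits.
b = (RT − a)/log₂ n = (541 − 360) / 3.1699 = 57.099 ms/bit.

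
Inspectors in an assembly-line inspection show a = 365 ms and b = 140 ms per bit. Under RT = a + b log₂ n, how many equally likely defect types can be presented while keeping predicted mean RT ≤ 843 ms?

10

140·log₂ n ≤ 843 − 365 = 478, giving log₂ n ≤ 3.4143 and n ≤ 10.661. The largest whole number is 10.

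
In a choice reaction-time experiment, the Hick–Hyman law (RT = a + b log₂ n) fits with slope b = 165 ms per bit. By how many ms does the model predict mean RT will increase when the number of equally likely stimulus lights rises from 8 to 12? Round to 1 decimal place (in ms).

96.5 ms

The intercept a cancels: ΔRT = b·(log₂ n₂ − log₂ n₁) = b·log₂(n₂/n₁).
log₂(12) − log₂(8) = 3.5850 − 3 = 0.5850.
ΔRT = 165 × 0.5850 = 96.519 ms.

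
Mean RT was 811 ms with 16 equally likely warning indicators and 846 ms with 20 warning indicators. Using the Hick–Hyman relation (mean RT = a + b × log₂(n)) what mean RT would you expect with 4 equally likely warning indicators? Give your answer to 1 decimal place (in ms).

Solve the two-equation system in a and b:
  b = (846 − 811) / (log₂ 20 − log₂ 16) = 35 / (4.3219 − 4) = 108.720 ms/bit
  a = 811 − 108.720 × 4 = 376.120 ms
Then RT(4) = 376.120 + 108.720 × log₂ 4 = 376.120 + 108.720 × 2 ≈ 593.560 ms.

593.6 ms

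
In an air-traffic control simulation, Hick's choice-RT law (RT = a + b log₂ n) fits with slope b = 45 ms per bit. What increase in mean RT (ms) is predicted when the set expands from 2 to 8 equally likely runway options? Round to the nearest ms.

90 ms

The intercept a cancels: ΔRT = b·(log₂ n₂ − log₂ n₁) = b·log₂(n₂/n₁).
log₂(8) − log₂(2) = log₂(8/2) = log₂(4) = 2.
ΔRT = 45 × 2.0000 = 90.000 ms.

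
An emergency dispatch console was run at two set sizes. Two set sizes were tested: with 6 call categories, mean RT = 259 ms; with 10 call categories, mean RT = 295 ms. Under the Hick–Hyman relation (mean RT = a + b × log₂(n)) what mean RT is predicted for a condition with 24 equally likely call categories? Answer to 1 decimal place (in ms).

RT is linear in log₂ n, so two points fix the line:
  b = (295 − 259) / (log₂ 10 − log₂ 6) = 36 / (3.3219 − 2.5850) = 48.849 ms/bit
  a = 259 − 48.849 × 2.5850 = 132.727 ms
Then RT(24) = 132.727 + 48.849 × log₂ 24 = 132.727 + 48.849 × 4.5850 ≈ 356.698 ms.

356.7 ms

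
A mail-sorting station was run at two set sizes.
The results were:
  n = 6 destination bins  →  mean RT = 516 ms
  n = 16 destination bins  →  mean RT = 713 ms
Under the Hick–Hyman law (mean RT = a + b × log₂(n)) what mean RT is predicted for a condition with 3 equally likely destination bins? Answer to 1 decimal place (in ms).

376.8 ms

Fit slope and intercept:
  b = (713 − 516) / (log₂ 16 − log₂ 6) = 197 / (4 − 2.5850) = 139.219 ms/bit
  a = 516 − 139.219 × 2.5850 = 156.124 ms
Then RT(3) = 156.124 + 139.219 × log₂ 3 = 156.124 + 139.219 × 1.5850 ≈ 376.781 ms.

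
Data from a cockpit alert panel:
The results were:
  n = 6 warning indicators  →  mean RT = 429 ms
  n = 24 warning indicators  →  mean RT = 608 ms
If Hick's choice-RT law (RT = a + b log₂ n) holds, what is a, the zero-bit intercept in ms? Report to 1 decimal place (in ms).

197.6 ms

b = (RT₂ − RT₁)/(log₂ n₂ − log₂ n₁) = (608 − 429)/(4.5850 − 2.5850) = 89.500 ms/bit.
Intercept: a = 429 − 89.500·log₂(6) = 197.646 ms.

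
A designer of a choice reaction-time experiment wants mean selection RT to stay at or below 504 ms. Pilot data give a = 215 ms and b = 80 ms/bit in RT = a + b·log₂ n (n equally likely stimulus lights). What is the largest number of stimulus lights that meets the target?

Information budget: (504 − 215)/80 = 3.6125 bits, so n ≤ 2^3.6125 = 12.231 → at most 12.

12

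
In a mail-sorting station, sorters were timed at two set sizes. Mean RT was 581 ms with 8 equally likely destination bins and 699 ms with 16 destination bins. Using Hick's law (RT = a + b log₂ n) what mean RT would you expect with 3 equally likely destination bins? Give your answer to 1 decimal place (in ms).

With log₂ n on the abscissa the relation is linear; from the two conditions:
  b = (699 − 581) / (log₂ 16 − log₂ 8) = 118 / (4 − 3) = 118.000 ms/bit
  a = 581 − 118.000 × 3 = 227.000 ms
Then RT(3) = 227.000 + 118.000 × log₂ 3 = 227.000 + 118.000 × 1.5850 ≈ 414.026 ms.

414.0 ms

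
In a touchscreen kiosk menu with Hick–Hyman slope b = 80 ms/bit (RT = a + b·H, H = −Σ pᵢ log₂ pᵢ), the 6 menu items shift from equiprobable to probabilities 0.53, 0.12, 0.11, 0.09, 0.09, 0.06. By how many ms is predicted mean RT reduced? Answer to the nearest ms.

41 ms

The RT saving is b·ΔH. Equiprobable H₀ = log₂(6) = 2.5850 bits; with the given probabilities H = 2.0716 bits.
b·(H₀ − H) = 80 × (2.5850 − 2.0716) = 41.07 ms.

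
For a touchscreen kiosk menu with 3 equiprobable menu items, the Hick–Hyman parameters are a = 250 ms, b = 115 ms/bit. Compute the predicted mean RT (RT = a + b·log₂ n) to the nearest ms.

log₂(3) = 1.5850 bits, so RT = 250 + 115 × 1.5850 ≈ 432.271 ms.

432 ms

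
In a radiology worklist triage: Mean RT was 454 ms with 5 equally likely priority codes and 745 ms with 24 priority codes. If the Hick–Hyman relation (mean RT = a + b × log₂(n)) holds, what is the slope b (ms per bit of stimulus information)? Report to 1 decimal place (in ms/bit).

Slope: b = (745 − 454) / (log₂ 24 − log₂ 5) = 291/2.2630 = 128.588 ms/bit.

128.6 ms/bit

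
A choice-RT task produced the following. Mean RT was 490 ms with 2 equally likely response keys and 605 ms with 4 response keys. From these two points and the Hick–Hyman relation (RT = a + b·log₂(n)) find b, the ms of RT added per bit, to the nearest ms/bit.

115 ms/bit

Slope: b = (605 − 490) / (log₂ 4 − log₂ 2) = 115/1.0000 = 115 ms/bit.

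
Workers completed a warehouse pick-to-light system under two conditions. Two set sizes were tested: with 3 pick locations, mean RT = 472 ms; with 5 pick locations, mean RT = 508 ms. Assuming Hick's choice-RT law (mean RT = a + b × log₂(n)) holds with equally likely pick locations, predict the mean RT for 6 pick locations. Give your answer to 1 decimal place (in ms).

With log₂ n on the abscissa the relation is linear; from the two conditions:
  b = (508 − 472) / (log₂ 5 − log₂ 3) = 36 / (2.3219 − 1.5850) = 48.849 ms/bit
  a = 472 − 48.849 × 1.5850 = 394.576 ms
Then RT(6) = 394.576 + 48.849 × log₂ 6 = 394.576 + 48.849 × 2.5850 ≈ 520.849 ms.

520.8 ms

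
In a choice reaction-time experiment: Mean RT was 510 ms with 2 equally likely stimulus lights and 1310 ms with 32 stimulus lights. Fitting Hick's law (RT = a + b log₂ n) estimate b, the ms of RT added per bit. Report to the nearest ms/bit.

b = (RT₂ − RT₁)/(log₂ n₂ − log₂ n₁) = (1310 − 510)/(5 − 1) = 200 ms/bit.

200 ms/bit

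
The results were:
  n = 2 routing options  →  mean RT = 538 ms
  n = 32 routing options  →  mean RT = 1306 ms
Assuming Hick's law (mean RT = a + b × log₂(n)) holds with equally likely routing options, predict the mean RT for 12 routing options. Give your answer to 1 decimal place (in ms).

1034.3 ms

Fit slope and intercept:
  b = (1306 − 538) / (log₂ 32 − log₂ 2) = 768 / (5 − 1) = 192.000 ms/bit
  a = 538 − 192.000 × 1 = 346.000 ms
Then RT(12) = 346.000 + 192.000 × log₂ 12 = 346.000 + 192.000 × 3.5850 ≈ 1034.313 ms.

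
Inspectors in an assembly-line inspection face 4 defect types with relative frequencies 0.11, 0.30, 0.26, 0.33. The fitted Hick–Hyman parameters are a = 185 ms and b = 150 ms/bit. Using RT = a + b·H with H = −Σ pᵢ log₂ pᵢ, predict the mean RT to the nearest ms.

Entropy contributions −pᵢ log₂ pᵢ: 0.3503, 0.5211, 0.5053, 0.5278; sum H = 1.9045 bits.
RT = a + bH = 185 + 150·1.9045 = 470.67 ms.

471 ms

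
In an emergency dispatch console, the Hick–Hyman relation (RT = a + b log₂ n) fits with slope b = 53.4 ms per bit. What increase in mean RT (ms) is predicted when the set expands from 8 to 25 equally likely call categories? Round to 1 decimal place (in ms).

ΔRT = (a + b log₂ n₂) − (a + b log₂ n₁) = b·(log₂ n₂ − log₂ n₁).
log₂(25) − log₂(8) = 4.6439 − 3 = 1.6439.
ΔRT = 53.4 × 1.6439 = 87.782 ms.

87.8 ms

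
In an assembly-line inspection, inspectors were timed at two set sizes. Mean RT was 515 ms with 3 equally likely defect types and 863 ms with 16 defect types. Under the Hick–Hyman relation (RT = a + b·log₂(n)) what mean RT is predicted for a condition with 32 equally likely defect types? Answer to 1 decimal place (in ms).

1007.1 ms

With log₂ n on the abscissa the relation is linear; from the two conditions:
  b = (863 − 515) / (log₂ 16 − log₂ 3) = 348 / (4 − 1.5850) = 144.097 ms/bit
  a = 515 − 144.097 × 1.5850 = 286.611 ms
Then RT(32) = 286.611 + 144.097 × log₂ 32 = 286.611 + 144.097 × 5 ≈ 1007.097 ms.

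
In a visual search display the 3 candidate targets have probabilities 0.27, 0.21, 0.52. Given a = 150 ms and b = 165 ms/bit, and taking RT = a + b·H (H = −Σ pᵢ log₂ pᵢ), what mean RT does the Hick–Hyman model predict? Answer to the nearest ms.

Entropy contributions −pᵢ log₂ pᵢ: 0.5100, 0.4728, 0.4906; sum H = 1.4734 bits.
RT = a + bH = 150 + 165·1.4734 = 393.11 ms.

393 ms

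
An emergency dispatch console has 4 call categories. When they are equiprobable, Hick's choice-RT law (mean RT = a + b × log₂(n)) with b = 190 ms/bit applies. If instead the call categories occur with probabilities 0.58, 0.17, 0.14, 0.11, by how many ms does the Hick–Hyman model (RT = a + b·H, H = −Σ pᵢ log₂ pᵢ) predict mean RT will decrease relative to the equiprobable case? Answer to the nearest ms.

Equiprobable entropy H₀ = log₂ 4 = 2.0000 bits.
Skewed entropy H = −Σ pᵢ log₂ pᵢ = 1.6378 bits.
ΔRT = b·(H₀ − H) = 190 × 0.3622 = 68.82 ms.

69 ms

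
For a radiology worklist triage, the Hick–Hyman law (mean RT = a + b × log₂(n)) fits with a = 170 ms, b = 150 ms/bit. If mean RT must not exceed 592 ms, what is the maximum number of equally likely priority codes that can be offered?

150·log₂ n ≤ 592 − 170 = 422, giving log₂ n ≤ 2.8133 and n ≤ 7.029. The largest whole number is 7.

7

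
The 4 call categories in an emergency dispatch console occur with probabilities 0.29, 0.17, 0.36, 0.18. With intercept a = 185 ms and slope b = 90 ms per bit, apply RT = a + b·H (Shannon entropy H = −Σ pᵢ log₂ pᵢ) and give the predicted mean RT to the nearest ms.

359 ms

Entropy contributions −pᵢ log₂ pᵢ: 0.5179, 0.4346, 0.5306, 0.4453; sum H = 1.9284 bits.
RT = a + bH = 185 + 90·1.9284 = 358.56 ms.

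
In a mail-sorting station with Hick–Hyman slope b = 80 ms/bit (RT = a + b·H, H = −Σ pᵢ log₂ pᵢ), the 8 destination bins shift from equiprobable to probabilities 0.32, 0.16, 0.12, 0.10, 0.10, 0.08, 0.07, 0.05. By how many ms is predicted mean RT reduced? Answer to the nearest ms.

19 ms

Equiprobable entropy H₀ = log₂ 8 = 3.0000 bits.
Skewed entropy H = −Σ pᵢ log₂ pᵢ = 2.7567 bits.
ΔRT = b·(H₀ − H) = 80 × 0.2433 = 19.47 ms.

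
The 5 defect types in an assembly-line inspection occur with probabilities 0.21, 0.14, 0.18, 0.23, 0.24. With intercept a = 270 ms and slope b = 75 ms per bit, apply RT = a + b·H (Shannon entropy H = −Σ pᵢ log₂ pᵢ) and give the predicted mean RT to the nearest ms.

442 ms

Entropy contributions −pᵢ log₂ pᵢ: 0.4728, 0.3971, 0.4453, 0.4877, 0.4941; sum H = 2.2970 bits.
RT = a + bH = 270 + 75·2.2970 = 442.28 ms.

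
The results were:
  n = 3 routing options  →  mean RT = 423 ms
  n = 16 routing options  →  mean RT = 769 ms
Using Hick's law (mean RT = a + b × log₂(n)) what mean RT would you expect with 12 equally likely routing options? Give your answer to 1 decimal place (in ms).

RT is linear in log₂ n, so two points fix the line:
  b = (769 − 423) / (log₂ 16 − log₂ 3) = 346 / (4 − 1.5850) = 143.269 ms/bit
  a = 423 − 143.269 × 1.5850 = 195.924 ms
Then RT(12) = 195.924 + 143.269 × log₂ 12 = 195.924 + 143.269 × 3.5850 ≈ 709.538 ms.

709.5 ms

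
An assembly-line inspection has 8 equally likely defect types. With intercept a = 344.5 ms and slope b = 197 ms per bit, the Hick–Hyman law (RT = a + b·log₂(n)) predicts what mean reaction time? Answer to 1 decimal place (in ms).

log₂(8) = 3 bits, so RT = 344.5 + 197 × 3 ≈ 935.500 ms.

935.5 ms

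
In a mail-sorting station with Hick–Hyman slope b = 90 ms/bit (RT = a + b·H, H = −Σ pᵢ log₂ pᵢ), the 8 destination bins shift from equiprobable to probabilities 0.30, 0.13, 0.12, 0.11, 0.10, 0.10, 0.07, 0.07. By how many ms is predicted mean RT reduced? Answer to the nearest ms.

The RT saving is b·ΔH. Equiprobable H₀ = log₂(8) = 3.0000 bits; with the given probabilities H = 2.8226 bits.
b·(H₀ − H) = 90 × (3.0000 − 2.8226) = 15.97 ms.

16 ms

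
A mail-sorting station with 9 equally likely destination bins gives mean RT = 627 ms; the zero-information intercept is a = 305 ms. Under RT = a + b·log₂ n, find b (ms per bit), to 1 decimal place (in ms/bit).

101.6 ms/bit

9 alternatives carry log₂ 9 = 3.1699 bits; the choice cost is 627 − 305 = 322 ms, so b = 322/3.1699 = 101.580 ms/bit.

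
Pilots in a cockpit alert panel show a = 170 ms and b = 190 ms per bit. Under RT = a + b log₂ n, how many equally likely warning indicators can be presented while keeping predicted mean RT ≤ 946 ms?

16

Set 170 + 190·log₂ n ≤ 946 → log₂ n ≤ (946 − 170)/190 = 4.0842.
So n ≤ 2^4.0842 = 16.962; the largest integer n is 16.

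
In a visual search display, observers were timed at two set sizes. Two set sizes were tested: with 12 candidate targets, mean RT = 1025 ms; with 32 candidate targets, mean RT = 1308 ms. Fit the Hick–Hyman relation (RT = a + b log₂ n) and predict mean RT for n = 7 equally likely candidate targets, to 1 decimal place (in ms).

Fit slope and intercept:
  b = (1308 − 1025) / (log₂ 32 − log₂ 12) = 283 / (5 − 3.5850) = 199.995 ms/bit
  a = 1025 − 199.995 × 3.5850 = 308.027 ms
Then RT(7) = 308.027 + 199.995 × log₂ 7 = 308.027 + 199.995 × 2.8074 ≈ 869.483 ms.

869.5 ms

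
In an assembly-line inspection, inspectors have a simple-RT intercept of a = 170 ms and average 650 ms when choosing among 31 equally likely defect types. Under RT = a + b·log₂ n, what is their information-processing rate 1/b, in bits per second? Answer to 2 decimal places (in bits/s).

10.32 bits/s

b = (650 − 170)/log₂ 31 = 480/4.9542 = 96.888 ms per bit = 0.09689 s/bit; the reciprocal is 10.321 bits/s.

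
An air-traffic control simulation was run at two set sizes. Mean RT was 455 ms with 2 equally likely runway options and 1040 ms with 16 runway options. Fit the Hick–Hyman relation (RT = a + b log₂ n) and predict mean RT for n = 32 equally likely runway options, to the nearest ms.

1235 ms

RT is linear in log₂ n, so two points fix the line:
  b = (1040 − 455) / (log₂ 16 − log₂ 2) = 585 / (4 − 1) = 195 ms/bit
  a = 455 − 195 × 1 = 260 ms
Then RT(32) = 260 + 195 × log₂ 32 = 260 + 195 × 5 ≈ 1235.000 ms.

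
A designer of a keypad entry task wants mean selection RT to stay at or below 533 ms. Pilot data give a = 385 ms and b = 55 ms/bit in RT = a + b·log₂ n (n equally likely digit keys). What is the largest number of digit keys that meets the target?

Set 385 + 55·log₂ n ≤ 533 → log₂ n ≤ (533 − 385)/55 = 2.6909.
So n ≤ 2^2.6909 = 6.457; the largest integer n is 6.

6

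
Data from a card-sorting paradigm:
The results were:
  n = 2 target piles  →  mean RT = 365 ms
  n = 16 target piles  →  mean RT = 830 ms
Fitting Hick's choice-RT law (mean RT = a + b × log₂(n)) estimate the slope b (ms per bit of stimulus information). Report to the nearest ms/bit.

155 ms/bit

Slope: b = (830 − 365) / (log₂ 16 − log₂ 2) = 465/3.0000 = 155 ms/bit.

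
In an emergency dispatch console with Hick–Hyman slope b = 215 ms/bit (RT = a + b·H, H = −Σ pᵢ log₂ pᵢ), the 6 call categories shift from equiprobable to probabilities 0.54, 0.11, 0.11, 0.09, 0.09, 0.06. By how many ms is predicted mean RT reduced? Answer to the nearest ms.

The RT saving is b·ΔH. Equiprobable H₀ = log₂(6) = 2.5850 bits; with the given probabilities H = 2.0495 bits.
b·(H₀ − H) = 215 × (2.5850 − 2.0495) = 115.13 ms.

115 ms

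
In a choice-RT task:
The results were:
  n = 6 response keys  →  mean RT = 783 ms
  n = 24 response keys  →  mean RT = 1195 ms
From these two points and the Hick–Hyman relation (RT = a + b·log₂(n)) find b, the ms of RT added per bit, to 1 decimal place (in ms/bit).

206.0 ms/bit

Slope: b = (1195 − 783) / (log₂ 24 − log₂ 6) = 412/2.0000 = 206.000 ms/bit.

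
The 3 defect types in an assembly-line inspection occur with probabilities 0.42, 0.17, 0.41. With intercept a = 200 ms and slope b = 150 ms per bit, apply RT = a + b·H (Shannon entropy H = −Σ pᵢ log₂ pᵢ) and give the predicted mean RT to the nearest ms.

Entropy contributions −pᵢ log₂ pᵢ: 0.5256, 0.4346, 0.5274; sum H = 1.4876 bits.
RT = a + bH = 200 + 150·1.4876 = 423.14 ms.

423 ms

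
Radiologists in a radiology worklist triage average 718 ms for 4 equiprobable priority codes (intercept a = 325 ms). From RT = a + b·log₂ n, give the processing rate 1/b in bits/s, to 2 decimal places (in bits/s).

b = (718 − 325)/log₂ 4 = 393/2 = 196.500 ms per bit = 0.19650 s/bit; the reciprocal is 5.089 bits/s.

5.09 bits/s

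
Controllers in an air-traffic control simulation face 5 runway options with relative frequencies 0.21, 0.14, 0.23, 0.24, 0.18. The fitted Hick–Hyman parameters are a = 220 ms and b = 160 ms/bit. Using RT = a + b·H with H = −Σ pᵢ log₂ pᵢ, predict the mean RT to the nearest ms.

Entropy contributions −pᵢ log₂ pᵢ: 0.4728, 0.3971, 0.4877, 0.4941, 0.4453; sum H = 2.2970 bits.
RT = a + bH = 220 + 160·2.2970 = 587.53 ms.

588 ms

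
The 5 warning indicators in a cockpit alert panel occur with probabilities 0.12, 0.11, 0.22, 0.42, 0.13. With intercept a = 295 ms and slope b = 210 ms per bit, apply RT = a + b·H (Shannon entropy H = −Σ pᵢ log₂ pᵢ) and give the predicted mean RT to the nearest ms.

H = 0.12·log₂(1/0.12) + 0.11·log₂(1/0.11) + 0.22·log₂(1/0.22) + 0.42·log₂(1/0.42) + 0.13·log₂(1/0.13) = 2.1062 bits.
RT = 295 + 210 × 2.1062 = 737.31 ms.

737 ms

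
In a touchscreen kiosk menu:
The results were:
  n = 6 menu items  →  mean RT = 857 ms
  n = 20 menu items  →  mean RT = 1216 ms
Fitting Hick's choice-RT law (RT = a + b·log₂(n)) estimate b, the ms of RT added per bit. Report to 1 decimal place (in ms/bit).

206.7 ms/bit

Slope: b = (1216 − 857) / (log₂ 20 − log₂ 6) = 359/1.7370 = 206.682 ms/bit.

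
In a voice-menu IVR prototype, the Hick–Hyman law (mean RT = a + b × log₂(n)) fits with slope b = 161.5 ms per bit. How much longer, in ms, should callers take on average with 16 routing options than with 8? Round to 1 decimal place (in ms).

161.5 ms

ΔRT = (a + b log₂ n₂) − (a + b log₂ n₁) = b·(log₂ n₂ − log₂ n₁).
log₂(16) − log₂(8) = log₂(16/8) = log₂(2) = 1.
ΔRT = 161.5 × 1.0000 = 161.500 ms.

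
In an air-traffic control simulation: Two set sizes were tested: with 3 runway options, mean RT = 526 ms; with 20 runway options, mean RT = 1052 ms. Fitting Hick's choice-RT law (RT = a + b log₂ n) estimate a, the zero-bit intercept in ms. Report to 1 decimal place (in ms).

221.4 ms

Slope: b = (1052 − 526) / (log₂ 20 − log₂ 3) = 526/2.7370 = 192.184 ms/bit.
a = RT₁ − b·log₂ n₁ = 526 − 192.184 × 1.5850 = 221.396 ms.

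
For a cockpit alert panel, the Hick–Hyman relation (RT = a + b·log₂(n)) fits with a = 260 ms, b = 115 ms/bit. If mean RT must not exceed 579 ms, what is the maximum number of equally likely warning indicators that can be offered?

Information budget: (579 − 260)/115 = 2.7739 bits, so n ≤ 2^2.7739 = 6.840 → at most 6.

6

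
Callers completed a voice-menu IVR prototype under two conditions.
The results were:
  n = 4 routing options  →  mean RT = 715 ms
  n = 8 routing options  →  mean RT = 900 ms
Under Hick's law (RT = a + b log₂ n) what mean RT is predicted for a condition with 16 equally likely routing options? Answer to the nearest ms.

With log₂ n on the abscissa the relation is linear; from the two conditions:
  b = (900 − 715) / (log₂ 8 − log₂ 4) = 185 / (3 − 2) = 185 ms/bit
  a = 715 − 185 × 2 = 345 ms
Then RT(16) = 345 + 185 × log₂ 16 = 345 + 185 × 4 ≈ 1085.000 ms.

1085 ms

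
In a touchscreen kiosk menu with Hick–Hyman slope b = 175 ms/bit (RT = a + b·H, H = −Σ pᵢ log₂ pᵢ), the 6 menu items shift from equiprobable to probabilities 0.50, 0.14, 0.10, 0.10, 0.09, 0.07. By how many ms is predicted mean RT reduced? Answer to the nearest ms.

The RT saving is b·ΔH. Equiprobable H₀ = log₂(6) = 2.5850 bits; with the given probabilities H = 2.1427 bits.
b·(H₀ − H) = 175 × (2.5850 − 2.1427) = 77.40 ms.

77 ms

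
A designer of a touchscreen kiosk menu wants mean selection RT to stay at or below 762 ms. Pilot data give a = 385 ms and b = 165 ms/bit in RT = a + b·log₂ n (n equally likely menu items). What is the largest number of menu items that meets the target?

Information budget: (762 − 385)/165 = 2.2848 bits, so n ≤ 2^2.2848 = 4.873 → at most 4.

4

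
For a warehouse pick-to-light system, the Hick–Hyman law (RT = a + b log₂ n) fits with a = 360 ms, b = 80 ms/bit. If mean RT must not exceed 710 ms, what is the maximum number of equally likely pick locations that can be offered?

20

80·log₂ n ≤ 710 − 360 = 350, giving log₂ n ≤ 4.3750 and n ≤ 20.749. The largest whole number is 20.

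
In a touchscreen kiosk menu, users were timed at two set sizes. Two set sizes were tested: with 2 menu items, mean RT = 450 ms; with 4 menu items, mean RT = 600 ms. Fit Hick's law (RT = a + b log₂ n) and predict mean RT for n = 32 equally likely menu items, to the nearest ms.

Solve the two-equation system in a and b:
  b = (600 − 450) / (log₂ 4 − log₂ 2) = 150 / (2 − 1) = 150 ms/bit
  a = 450 − 150 × 1 = 300 ms
Then RT(32) = 300 + 150 × log₂ 32 = 300 + 150 × 5 ≈ 1050.000 ms.

1050 ms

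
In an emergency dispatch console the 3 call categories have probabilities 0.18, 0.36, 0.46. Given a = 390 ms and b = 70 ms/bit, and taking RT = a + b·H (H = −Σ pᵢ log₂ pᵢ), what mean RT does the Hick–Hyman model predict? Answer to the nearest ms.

H = 0.18·log₂(1/0.18) + 0.36·log₂(1/0.36) + 0.46·log₂(1/0.46) = 1.4913 bits.
RT = 390 + 70 × 1.4913 = 494.39 ms.

494 ms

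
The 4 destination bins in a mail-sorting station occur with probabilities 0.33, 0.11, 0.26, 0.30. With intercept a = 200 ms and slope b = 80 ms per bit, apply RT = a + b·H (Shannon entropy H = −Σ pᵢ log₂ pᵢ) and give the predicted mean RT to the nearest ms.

352 ms

Entropy contributions −pᵢ log₂ pᵢ: 0.5278, 0.3503, 0.5053, 0.5211; sum H = 1.9045 bits.
RT = a + bH = 200 + 80·1.9045 = 352.36 ms.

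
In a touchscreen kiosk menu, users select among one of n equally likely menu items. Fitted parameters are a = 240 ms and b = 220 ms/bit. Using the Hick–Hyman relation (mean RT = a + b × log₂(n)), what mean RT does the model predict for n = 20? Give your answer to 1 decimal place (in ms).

1190.8 ms

log₂(20) = 4.3219 bits, so RT = 240 + 220 × 4.3219 ≈ 1190.824 ms.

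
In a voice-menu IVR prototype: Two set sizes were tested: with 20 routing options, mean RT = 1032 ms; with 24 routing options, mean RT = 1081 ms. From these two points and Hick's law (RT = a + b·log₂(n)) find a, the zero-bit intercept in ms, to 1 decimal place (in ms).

226.9 ms

Slope: b = (1081 − 1032) / (log₂ 24 − log₂ 20) = 49/0.2630 = 186.287 ms/bit.
a = RT₁ − b·log₂ n₁ = 1032 − 186.287 × 4.3219 = 226.879 ms.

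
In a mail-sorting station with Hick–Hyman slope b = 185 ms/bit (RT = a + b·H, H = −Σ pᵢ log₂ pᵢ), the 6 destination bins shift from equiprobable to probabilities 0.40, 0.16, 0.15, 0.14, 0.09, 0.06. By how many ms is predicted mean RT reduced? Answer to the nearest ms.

Equiprobable entropy H₀ = log₂ 6 = 2.5850 bits.
Skewed entropy H = −Σ pᵢ log₂ pᵢ = 2.3156 bits.
ΔRT = b·(H₀ − H) = 185 × 0.2693 = 49.83 ms.

50 ms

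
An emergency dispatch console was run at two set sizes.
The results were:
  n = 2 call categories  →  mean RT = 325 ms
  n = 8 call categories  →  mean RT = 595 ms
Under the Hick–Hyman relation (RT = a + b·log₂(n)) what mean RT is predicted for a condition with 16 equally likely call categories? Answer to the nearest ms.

730 ms

Fit slope and intercept:
  b = (595 − 325) / (log₂ 8 − log₂ 2) = 270 / (3 − 1) = 135 ms/bit
  a = 325 − 135 × 1 = 190 ms
Then RT(16) = 190 + 135 × log₂ 16 = 190 + 135 × 4 ≈ 730.000 ms.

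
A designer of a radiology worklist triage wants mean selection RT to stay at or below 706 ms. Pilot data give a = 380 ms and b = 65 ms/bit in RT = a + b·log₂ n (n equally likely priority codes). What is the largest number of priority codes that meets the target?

32

65·log₂ n ≤ 706 − 380 = 326, giving log₂ n ≤ 5.0154 and n ≤ 32.343. The largest whole number is 32.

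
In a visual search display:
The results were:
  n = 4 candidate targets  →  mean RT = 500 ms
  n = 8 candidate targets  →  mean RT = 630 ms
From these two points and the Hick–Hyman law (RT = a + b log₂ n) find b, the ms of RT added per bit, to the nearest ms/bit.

Slope: b = (630 − 500) / (log₂ 8 − log₂ 4) = 130/1.0000 = 130 ms/bit.

130 ms/bit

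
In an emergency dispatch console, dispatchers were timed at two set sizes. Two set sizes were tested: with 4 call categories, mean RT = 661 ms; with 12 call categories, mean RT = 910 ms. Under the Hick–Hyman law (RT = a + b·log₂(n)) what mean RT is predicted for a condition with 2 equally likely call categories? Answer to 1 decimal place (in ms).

Solve the two-equation system in a and b:
  b = (910 − 661) / (log₂ 12 − log₂ 4) = 249 / (3.5850 − 2) = 157.102 ms/bit
  a = 661 − 157.102 × 2 = 346.797 ms
Then RT(2) = 346.797 + 157.102 × log₂ 2 = 346.797 + 157.102 × 1 ≈ 503.898 ms.

503.9 ms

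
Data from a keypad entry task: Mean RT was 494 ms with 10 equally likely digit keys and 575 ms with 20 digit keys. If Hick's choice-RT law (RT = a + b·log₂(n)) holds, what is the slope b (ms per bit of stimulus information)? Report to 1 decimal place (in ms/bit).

81.0 ms/bit

Slope: b = (575 − 494) / (log₂ 20 − log₂ 10) = 81/1.0000 = 81.000 ms/bit.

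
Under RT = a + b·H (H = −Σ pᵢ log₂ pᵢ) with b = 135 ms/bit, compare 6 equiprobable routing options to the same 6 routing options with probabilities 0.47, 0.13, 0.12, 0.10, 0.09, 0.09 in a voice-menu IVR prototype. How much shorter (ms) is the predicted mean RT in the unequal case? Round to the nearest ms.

49 ms

Equiprobable entropy H₀ = log₂ 6 = 2.5850 bits.
Skewed entropy H = −Σ pᵢ log₂ pᵢ = 2.2192 bits.
ΔRT = b·(H₀ − H) = 135 × 0.3658 = 49.38 ms.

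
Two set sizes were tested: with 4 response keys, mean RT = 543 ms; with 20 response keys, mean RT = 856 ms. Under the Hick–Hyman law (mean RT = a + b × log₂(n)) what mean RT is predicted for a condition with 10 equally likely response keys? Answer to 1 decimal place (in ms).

721.2 ms

Solve the two-equation system in a and b:
  b = (856 − 543) / (log₂ 20 − log₂ 4) = 313 / (4.3219 − 2) = 134.802 ms/bit
  a = 543 − 134.802 × 2 = 273.396 ms
Then RT(10) = 273.396 + 134.802 × log₂ 10 = 273.396 + 134.802 × 3.3219 ≈ 721.198 ms.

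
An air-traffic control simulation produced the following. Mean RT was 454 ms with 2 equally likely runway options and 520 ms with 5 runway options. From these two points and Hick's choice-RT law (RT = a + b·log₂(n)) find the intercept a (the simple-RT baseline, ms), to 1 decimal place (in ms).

404.1 ms

Slope: b = (520 − 454) / (log₂ 5 − log₂ 2) = 66/1.3219 = 49.927 ms/bit.
Intercept: a = 454 − 49.927·log₂(2) = 404.073 ms.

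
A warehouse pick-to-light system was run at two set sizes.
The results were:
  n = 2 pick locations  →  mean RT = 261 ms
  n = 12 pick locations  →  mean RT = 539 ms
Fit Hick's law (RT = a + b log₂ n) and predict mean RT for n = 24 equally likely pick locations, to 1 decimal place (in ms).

646.5 ms

Fit slope and intercept:
  b = (539 − 261) / (log₂ 12 − log₂ 2) = 278 / (3.5850 − 1) = 107.545 ms/bit
  a = 261 − 107.545 × 1 = 153.455 ms
Then RT(24) = 153.455 + 107.545 × log₂ 24 = 153.455 + 107.545 × 4.5850 ≈ 646.545 ms.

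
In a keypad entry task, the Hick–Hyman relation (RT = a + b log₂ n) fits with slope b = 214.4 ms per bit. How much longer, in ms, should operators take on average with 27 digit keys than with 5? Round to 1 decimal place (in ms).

ΔRT = (a + b log₂ n₂) − (a + b log₂ n₁) = b·(log₂ n₂ − log₂ n₁).
log₂(27) − log₂(5) = 4.7549 − 2.3219 = 2.4330.
ΔRT = 214.4 × 2.4330 = 521.626 ms.

521.6 ms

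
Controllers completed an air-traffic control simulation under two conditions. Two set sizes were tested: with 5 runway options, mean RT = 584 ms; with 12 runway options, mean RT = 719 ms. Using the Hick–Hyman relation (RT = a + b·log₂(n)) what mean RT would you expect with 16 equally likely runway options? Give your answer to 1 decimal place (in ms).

763.4 ms

RT is linear in log₂ n, so two points fix the line:
  b = (719 − 584) / (log₂ 12 − log₂ 5) = 135 / (3.5850 − 2.3219) = 106.885 ms/bit
  a = 584 − 106.885 × 2.3219 = 335.820 ms
Then RT(16) = 335.820 + 106.885 × log₂ 16 = 335.820 + 106.885 × 4 ≈ 763.361 ms.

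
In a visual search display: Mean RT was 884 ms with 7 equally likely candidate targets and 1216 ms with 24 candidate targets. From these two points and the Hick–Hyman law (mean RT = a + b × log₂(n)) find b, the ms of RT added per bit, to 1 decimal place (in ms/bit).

The slope on a log₂ axis is (1216 − 884) / (4.5850 − 2.8074) = 186.768 ms/bit.

186.8 ms/bit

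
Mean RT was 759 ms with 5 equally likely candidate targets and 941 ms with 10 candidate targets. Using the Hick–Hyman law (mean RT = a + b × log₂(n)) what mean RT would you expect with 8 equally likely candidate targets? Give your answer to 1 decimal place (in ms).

882.4 ms

RT is linear in log₂ n, so two points fix the line:
  b = (941 − 759) / (log₂ 10 − log₂ 5) = 182 / (3.3219 − 2.3219) = 182.000 ms/bit
  a = 759 − 182.000 × 2.3219 = 336.409 ms
Then RT(8) = 336.409 + 182.000 × log₂ 8 = 336.409 + 182.000 × 3 ≈ 882.409 ms.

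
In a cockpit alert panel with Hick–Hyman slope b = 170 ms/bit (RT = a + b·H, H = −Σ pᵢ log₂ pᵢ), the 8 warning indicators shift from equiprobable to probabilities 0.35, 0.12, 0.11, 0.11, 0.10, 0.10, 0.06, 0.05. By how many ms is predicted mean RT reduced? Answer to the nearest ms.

47 ms

The RT saving is b·ΔH. Equiprobable H₀ = log₂(8) = 3.0000 bits; with the given probabilities H = 2.7218 bits.
b·(H₀ − H) = 170 × (3.0000 − 2.7218) = 47.30 ms.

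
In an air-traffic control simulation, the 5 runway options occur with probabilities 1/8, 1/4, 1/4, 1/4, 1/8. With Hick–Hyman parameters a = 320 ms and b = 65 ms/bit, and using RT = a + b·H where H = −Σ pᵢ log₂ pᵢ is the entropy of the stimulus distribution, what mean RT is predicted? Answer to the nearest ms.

Each term −pᵢ log₂ pᵢ: 0.125·3 + 0.25·2 + 0.25·2 + 0.25·2 + 0.125·3; summed, H = 2.250 bits.
Mean RT = a + bH = 320 + 65·2.250 = 466.25 ms.

466 ms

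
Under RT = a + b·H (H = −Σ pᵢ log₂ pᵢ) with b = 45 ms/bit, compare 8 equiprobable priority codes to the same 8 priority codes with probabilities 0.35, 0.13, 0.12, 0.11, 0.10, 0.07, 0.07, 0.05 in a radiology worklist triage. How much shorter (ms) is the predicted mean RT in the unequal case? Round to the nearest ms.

13 ms

Equiprobable entropy H₀ = log₂ 8 = 3.0000 bits.
Skewed entropy H = −Σ pᵢ log₂ pᵢ = 2.7155 bits.
ΔRT = b·(H₀ − H) = 45 × 0.2845 = 12.80 ms.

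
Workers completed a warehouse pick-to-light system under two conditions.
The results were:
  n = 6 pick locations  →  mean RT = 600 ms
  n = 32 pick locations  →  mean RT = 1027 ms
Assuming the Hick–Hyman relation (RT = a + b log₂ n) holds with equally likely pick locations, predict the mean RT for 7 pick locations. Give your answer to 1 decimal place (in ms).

With log₂ n on the abscissa the relation is linear; from the two conditions:
  b = (1027 − 600) / (log₂ 32 − log₂ 6) = 427 / (5 − 2.5850) = 176.809 ms/bit
  a = 600 − 176.809 × 2.5850 = 142.956 ms
Then RT(7) = 142.956 + 176.809 × log₂ 7 = 142.956 + 176.809 × 2.8074 ≈ 639.321 ms.

639.3 ms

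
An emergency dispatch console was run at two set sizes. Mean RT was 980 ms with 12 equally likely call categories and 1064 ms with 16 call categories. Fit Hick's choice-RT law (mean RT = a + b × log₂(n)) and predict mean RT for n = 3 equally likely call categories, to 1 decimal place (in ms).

Solve the two-equation system in a and b:
  b = (1064 − 980) / (log₂ 16 − log₂ 12) = 84 / (4 − 3.5850) = 202.391 ms/bit
  a = 980 − 202.391 × 3.5850 = 254.435 ms
Then RT(3) = 254.435 + 202.391 × log₂ 3 = 254.435 + 202.391 × 1.5850 ≈ 575.217 ms.

575.2 ms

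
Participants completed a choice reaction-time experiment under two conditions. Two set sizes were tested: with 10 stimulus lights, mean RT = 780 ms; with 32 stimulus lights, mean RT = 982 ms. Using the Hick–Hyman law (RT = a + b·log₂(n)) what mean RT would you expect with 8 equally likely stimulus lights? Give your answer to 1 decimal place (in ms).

RT is linear in log₂ n, so two points fix the line:
  b = (982 − 780) / (log₂ 32 − log₂ 10) = 202 / (5 − 3.3219) = 120.376 ms/bit
  a = 780 − 120.376 × 3.3219 = 380.119 ms
Then RT(8) = 380.119 + 120.376 × log₂ 8 = 380.119 + 120.376 × 3 ≈ 741.248 ms.

741.2 ms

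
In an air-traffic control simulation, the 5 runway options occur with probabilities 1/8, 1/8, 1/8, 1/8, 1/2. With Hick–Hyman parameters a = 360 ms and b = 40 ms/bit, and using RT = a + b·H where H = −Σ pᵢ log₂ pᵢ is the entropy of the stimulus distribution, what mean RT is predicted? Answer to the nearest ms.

H = −Σ pᵢ log₂ pᵢ = 0.125·3 + 0.125·3 + 0.125·3 + 0.125·3 + 0.5·1 = 2.000 bits.
RT = 360 + 40 × 2.000 = 440.00 ms.

440 ms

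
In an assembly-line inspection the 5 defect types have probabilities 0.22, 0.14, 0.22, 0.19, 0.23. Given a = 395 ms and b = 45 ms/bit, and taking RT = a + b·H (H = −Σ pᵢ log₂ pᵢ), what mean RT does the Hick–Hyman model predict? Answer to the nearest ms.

499 ms

Entropy contributions −pᵢ log₂ pᵢ: 0.4806, 0.3971, 0.4806, 0.4552, 0.4877; sum H = 2.3012 bits.
RT = a + bH = 395 + 45·2.3012 = 498.55 ms.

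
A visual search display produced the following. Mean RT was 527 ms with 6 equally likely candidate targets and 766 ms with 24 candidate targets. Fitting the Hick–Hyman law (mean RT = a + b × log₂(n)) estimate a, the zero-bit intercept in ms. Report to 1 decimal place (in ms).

b = (RT₂ − RT₁)/(log₂ n₂ − log₂ n₁) = (766 − 527)/(4.5850 − 2.5850) = 119.500 ms/bit.
a = RT₁ − b·log₂ n₁ = 527 − 119.500 × 2.5850 = 218.097 ms.

218.1 ms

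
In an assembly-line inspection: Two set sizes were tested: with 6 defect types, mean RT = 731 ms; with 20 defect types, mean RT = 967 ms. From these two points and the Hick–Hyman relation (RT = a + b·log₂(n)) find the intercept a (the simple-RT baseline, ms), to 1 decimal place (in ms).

The slope on a log₂ axis is (967 − 731) / (4.3219 − 2.5850) = 135.869 ms/bit.
Intercept: a = 731 − 135.869·log₂(6) = 379.783 ms.

379.8 ms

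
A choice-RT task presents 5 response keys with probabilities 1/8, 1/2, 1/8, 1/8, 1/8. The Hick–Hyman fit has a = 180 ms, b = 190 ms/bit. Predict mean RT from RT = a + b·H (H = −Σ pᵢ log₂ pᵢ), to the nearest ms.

Each term −pᵢ log₂ pᵢ: 0.125·3 + 0.5·1 + 0.125·3 + 0.125·3 + 0.125·3; summed, H = 2.000 bits.
Mean RT = a + bH = 180 + 190·2.000 = 560.00 ms.

560 ms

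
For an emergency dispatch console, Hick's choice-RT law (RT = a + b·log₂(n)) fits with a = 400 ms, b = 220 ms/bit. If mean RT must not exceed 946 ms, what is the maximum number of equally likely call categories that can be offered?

5

220·log₂ n ≤ 946 − 400 = 546, giving log₂ n ≤ 2.4818 and n ≤ 5.586. The largest whole number is 5.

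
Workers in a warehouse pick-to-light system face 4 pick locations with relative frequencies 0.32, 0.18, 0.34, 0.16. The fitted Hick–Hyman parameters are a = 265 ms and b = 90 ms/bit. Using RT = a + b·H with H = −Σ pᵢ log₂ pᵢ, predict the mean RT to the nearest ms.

438 ms

Entropy contributions −pᵢ log₂ pᵢ: 0.5260, 0.4453, 0.5292, 0.4230; sum H = 1.9235 bits.
RT = a + bH = 265 + 90·1.9235 = 438.12 ms.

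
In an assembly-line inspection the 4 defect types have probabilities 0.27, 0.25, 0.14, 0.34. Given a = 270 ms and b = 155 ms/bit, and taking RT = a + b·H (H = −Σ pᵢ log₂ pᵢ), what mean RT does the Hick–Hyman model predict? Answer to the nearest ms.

H = 0.27·log₂(1/0.27) + 0.25·log₂(1/0.25) + 0.14·log₂(1/0.14) + 0.34·log₂(1/0.34) = 1.9363 bits.
RT = 270 + 155 × 1.9363 = 570.13 ms.

570 ms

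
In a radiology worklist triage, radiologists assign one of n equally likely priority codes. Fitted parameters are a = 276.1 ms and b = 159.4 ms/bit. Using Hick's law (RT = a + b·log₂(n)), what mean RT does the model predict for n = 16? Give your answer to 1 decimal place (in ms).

log₂(16) = 4 bits, so RT = 276.1 + 159.4 × 4 ≈ 913.700 ms.

913.7 ms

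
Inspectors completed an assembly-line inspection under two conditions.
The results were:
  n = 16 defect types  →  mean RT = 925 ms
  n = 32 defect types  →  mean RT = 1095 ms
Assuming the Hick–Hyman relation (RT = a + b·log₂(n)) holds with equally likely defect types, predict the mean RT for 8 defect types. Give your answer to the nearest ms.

Solve the two-equation system in a and b:
  b = (1095 − 925) / (log₂ 32 − log₂ 16) = 170 / (5 − 4) = 170 ms/bit
  a = 925 − 170 × 4 = 245 ms
Then RT(8) = 245 + 170 × log₂ 8 = 245 + 170 × 3 ≈ 755.000 ms.

755 ms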